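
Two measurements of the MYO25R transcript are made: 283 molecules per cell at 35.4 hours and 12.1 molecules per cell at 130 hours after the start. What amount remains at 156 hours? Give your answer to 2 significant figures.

5.1 molecules per cell

Over Δt = 130 − 35.4 = 94.6 hours, the level fell by a factor of 283/12.1 ≈ 23.388.
n = log₂(23.388) ≈ 4.5477 half-lives, so t½ = 94.6/4.5477 ≈ 20.802 hours.
From t = 130 to t = 156: 12.1 × (1/2)^((156−130)/20.802) ≈ 5.0878 molecules per cell.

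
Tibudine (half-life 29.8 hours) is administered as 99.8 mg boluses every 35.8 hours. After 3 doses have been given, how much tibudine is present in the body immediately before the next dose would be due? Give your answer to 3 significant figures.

70.5 mg

The 3 doses were given 107.4, 71.6, 35.8 hours ago.
Total = 99.8·(1/2)^(107.4/29.8) + 99.8·(1/2)^(71.6/29.8) + 99.8·(1/2)^(35.8/29.8)
      = 8.2075 + 18.873 + 43.4 ≈ 70.481 mg.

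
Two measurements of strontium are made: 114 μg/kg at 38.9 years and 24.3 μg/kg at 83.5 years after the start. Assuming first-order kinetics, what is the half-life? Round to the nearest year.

Over Δt = 83.5 − 38.9 = 44.6 years, the level fell by a factor of 114/24.3 ≈ 4.6914.
n = log₂(4.6914) ≈ 2.23 half-lives, so t½ = 44.6/2.23 ≈ 20 years.

20 years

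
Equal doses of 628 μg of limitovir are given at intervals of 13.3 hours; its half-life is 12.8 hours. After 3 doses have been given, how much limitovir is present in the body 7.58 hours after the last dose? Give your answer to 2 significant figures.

The 3 doses were given 34.18, 20.88, 7.58 hours ago.
Total = 628·(1/2)^(34.18/12.8) + 628·(1/2)^(20.88/12.8) + 628·(1/2)^(7.58/12.8)
      = 98.654 + 202.72 + 416.58 ≈ 717.95 μg.

720 μg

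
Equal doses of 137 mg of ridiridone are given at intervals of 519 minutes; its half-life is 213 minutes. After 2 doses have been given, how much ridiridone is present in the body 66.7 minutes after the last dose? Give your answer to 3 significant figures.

The 2 doses were given 585.7, 66.7 minutes ago.
Total = 137·(1/2)^(585.7/213) + 137·(1/2)^(66.7/213)
      = 20.368 + 110.27 ≈ 130.64 mg.

131 mg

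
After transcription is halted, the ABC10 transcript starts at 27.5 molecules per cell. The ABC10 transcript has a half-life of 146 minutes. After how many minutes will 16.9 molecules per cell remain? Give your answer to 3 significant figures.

Fraction remaining = 16.9/27.5 ≈ 0.61455.
n = log₂(27.5/16.9) = ln(1.6272)/ln 2 ≈ 0.70241 half-lives.
t = n × t½ = 0.70241 × 146 ≈ 102.55 minutes.

103 minutes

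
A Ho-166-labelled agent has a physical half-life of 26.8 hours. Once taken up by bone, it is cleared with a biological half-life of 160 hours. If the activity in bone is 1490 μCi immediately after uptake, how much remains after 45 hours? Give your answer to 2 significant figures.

1/t_eff = 1/t_phys + 1/t_biol = 1/26.8 + 1/160 = 0.043563 per hour.
t_eff = 26.8 × 160 / (26.8 + 160) ≈ 22.955 hours.
Remaining = 1490 × (1/2)^(45/22.955) = 1490 × (1/2)^1.9604 ≈ 382.88 μCi.

380 μCi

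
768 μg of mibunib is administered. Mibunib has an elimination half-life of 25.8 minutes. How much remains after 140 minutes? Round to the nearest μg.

Number of half-lives: n = 140/25.8 ≈ 5.4264.
Remaining = 768 × (1/2)^5.4264 = 768 × 0.023254 ≈ 17.859 μg.

18 μg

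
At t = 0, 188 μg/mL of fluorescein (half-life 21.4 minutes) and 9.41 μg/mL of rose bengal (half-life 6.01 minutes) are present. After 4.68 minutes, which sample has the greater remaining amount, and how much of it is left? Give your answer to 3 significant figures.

fluorescein, 162 μg/mL

fluorescein: 188 × (1/2)^0.21869 ≈ 161.56 μg/mL.
rose bengal: 9.41 × (1/2)^0.7787 ≈ 5.485 μg/mL.
Fluorescein has more remaining, at ≈ 161.56 μg/mL.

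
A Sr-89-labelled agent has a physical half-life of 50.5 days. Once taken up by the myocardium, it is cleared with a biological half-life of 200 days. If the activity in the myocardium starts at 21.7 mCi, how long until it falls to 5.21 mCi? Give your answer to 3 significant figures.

83.0 days

1/t_eff = 1/t_phys + 1/t_biol = 1/50.5 + 1/200 = 0.024802 per day.
t_eff = 50.5 × 200 / (50.5 + 200) ≈ 40.319 days.
n = log₂(21.7/5.21) ≈ 2.0583; t = 2.0583 × 40.319 ≈ 82.991 days.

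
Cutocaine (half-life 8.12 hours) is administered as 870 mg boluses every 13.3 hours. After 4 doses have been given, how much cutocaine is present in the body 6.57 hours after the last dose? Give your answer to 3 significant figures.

The 4 doses were given 46.47, 33.17, 19.87, 6.57 hours ago.
Total = 870·(1/2)^(46.47/8.12) + 870·(1/2)^(33.17/8.12) + 870·(1/2)^(19.87/8.12) + 870·(1/2)^(6.57/8.12)
      = 16.472 + 51.265 + 159.55 + 496.54 ≈ 723.82 mg.

724 mg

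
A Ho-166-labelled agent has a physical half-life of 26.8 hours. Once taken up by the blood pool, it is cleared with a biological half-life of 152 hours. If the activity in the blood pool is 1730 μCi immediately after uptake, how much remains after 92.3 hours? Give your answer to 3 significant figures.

1/t_eff = 1/t_phys + 1/t_biol = 1/26.8 + 1/152 = 0.043892 per hour.
t_eff = 26.8 × 152 / (26.8 + 152) ≈ 22.783 hours.
Remaining = 1730 × (1/2)^(92.3/22.783) = 1730 × (1/2)^4.0513 ≈ 104.35 μCi.

104 μCi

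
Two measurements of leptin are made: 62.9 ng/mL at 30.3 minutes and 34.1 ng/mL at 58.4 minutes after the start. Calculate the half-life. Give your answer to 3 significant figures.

Over Δt = 58.4 − 30.3 = 28.1 minutes, the level fell by a factor of 62.9/34.1 ≈ 1.8446.
n = log₂(1.8446) ≈ 0.88329 half-lives, so t½ = 28.1/0.88329 ≈ 31.813 minutes.

31.8 minutes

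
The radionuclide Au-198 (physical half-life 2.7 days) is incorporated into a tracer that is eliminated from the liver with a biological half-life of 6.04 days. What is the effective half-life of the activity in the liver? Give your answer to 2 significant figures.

1/t_eff = 1/t_phys + 1/t_biol = 1/2.7 + 1/6.04 = 0.53593 per day.
t_eff = 2.7 × 6.04 / (2.7 + 6.04) ≈ 1.8659 days.

1.9 days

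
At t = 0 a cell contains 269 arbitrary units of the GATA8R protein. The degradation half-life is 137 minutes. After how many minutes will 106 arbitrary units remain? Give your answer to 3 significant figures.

184 minutes

Fraction remaining = 106/269 ≈ 0.39405.
n = log₂(269/106) = ln(2.5377)/ln 2 ≈ 1.3435 half-lives.
t = n × t½ = 1.3435 × 137 ≈ 184.07 minutes.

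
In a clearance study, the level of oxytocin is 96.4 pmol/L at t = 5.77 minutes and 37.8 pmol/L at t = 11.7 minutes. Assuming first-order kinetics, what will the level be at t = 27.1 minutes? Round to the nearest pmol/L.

Over Δt = 11.7 − 5.77 = 5.93 minutes, the level fell by a factor of 96.4/37.8 ≈ 2.5503.
n = log₂(2.5503) ≈ 1.3506 half-lives, so t½ = 5.93/1.3506 ≈ 4.3905 minutes.
From t = 11.7 to t = 27.1: 37.8 × (1/2)^((27.1−11.7)/4.3905) ≈ 3.3236 pmol/L.

3 pmol/L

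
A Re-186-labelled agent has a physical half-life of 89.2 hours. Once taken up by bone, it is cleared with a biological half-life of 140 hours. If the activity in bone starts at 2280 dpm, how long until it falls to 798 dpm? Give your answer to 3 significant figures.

1/t_eff = 1/t_phys + 1/t_biol = 1/89.2 + 1/140 = 0.018354 per hour.
t_eff = 89.2 × 140 / (89.2 + 140) ≈ 54.485 hours.
n = log₂(2280/798) ≈ 1.5146; t = 1.5146 × 54.485 ≈ 82.522 hours.

82.5 hours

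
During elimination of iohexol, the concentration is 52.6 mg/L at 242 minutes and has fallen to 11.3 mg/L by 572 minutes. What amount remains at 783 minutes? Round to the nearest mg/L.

4 mg/L

Over Δt = 572 − 242 = 330 minutes, the level fell by a factor of 52.6/11.3 ≈ 4.6549.
n = log₂(4.6549) ≈ 2.2187 half-lives, so t½ = 330/2.2187 ≈ 148.73 minutes.
From t = 572 to t = 783: 11.3 × (1/2)^((783−572)/148.73) ≈ 4.2269 mg/L.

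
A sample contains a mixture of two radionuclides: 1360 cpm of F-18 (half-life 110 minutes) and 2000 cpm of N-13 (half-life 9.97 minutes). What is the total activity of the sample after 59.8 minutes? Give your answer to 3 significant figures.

964 cpm

F-18: 1360 × (1/2)^(59.8/110) = 1360 × (1/2)^0.54364 ≈ 933.01 cpm.
N-13: 2000 × (1/2)^(59.8/9.97) = 2000 × (1/2)^5.998 ≈ 31.293 cpm.
Total = 933.01 + 31.293 ≈ 964.31 cpm.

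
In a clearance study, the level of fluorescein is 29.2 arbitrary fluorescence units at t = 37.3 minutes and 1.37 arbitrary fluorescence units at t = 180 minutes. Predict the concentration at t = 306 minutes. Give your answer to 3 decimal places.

0.092 arbitrary fluorescence units

Over Δt = 180 − 37.3 = 142.7 minutes, the level fell by a factor of 29.2/1.37 ≈ 21.314.
n = log₂(21.314) ≈ 4.4137 half-lives, so t½ = 142.7/4.4137 ≈ 32.331 minutes.
From t = 180 to t = 306: 1.37 × (1/2)^((306−180)/32.331) ≈ 0.09195 arbitrary fluorescence units.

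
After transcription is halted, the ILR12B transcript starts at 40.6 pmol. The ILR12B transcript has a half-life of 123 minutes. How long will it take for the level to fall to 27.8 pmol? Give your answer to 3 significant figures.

67.2 minutes

Fraction remaining = 27.8/40.6 ≈ 0.68473.
n = log₂(40.6/27.8) = ln(1.4604)/ln 2 ≈ 0.54639 half-lives.
t = n × t½ = 0.54639 × 123 ≈ 67.207 minutes.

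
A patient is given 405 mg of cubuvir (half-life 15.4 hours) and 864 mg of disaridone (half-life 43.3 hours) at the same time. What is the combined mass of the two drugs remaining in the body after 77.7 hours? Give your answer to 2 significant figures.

260 mg

cubuvir: 405 × (1/2)^(77.7/15.4) = 405 × (1/2)^5.0455 ≈ 12.264 mg.
disaridone: 864 × (1/2)^(77.7/43.3) = 864 × (1/2)^1.7945 ≈ 249.07 mg.
Total = 12.264 + 249.07 ≈ 261.34 mg.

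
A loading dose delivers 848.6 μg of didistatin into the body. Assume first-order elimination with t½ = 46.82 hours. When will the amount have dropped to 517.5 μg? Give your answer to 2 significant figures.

Fraction remaining = 517.5/848.6 ≈ 0.60983.
n = log₂(848.6/517.5) = ln(1.6398)/ln 2 ≈ 0.71353 half-lives.
t = n × t½ = 0.71353 × 46.82 ≈ 33.407 hours.

33 hours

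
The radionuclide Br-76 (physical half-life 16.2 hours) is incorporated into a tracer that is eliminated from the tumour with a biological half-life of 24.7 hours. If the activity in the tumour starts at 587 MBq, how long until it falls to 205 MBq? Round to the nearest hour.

15 hours

1/t_eff = 1/t_phys + 1/t_biol = 1/16.2 + 1/24.7 = 0.10221 per hour.
t_eff = 16.2 × 24.7 / (16.2 + 24.7) ≈ 9.7834 hours.
n = log₂(587/205) ≈ 1.5177; t = 1.5177 × 9.7834 ≈ 14.849 hours.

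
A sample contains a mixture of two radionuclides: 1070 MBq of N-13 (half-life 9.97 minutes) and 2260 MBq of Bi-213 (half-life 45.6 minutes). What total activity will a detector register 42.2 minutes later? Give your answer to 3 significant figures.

1250 MBq

N-13: 1070 × (1/2)^(42.2/9.97) = 1070 × (1/2)^4.2327 ≈ 56.913 MBq.
Bi-213: 2260 × (1/2)^(42.2/45.6) = 2260 × (1/2)^0.92544 ≈ 1189.9 MBq.
Total = 56.913 + 1189.9 ≈ 1246.8 MBq.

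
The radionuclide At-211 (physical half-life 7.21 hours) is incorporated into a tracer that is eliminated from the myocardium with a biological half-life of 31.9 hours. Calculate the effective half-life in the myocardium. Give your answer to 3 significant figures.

1/t_eff = 1/t_phys + 1/t_biol = 1/7.21 + 1/31.9 = 0.17004 per hour.
t_eff = 7.21 × 31.9 / (7.21 + 31.9) ≈ 5.8808 hours.

5.88 hours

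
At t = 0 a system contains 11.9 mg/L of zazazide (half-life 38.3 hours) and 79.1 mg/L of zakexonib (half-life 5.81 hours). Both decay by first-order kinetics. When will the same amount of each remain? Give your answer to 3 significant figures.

Set 11.9·(1/2)^(t/38.3) = 79.1·(1/2)^(t/5.81).
Taking log₂: log₂(11.9/79.1) = t·(1/38.3 − 1/5.81).
log₂(0.15044) = -2.7327; 1/38.3 − 1/5.81 = -0.14601.
t = -2.7327 / -0.14601 ≈ 18.716 hours.

18.7 hours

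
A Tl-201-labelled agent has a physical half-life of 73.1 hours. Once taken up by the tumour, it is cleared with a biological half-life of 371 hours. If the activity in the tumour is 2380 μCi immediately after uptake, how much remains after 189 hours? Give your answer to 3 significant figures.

279 μCi

1/t_eff = 1/t_phys + 1/t_biol = 1/73.1 + 1/371 = 0.016375 per hour.
t_eff = 73.1 × 371 / (73.1 + 371) ≈ 61.068 hours.
Remaining = 2380 × (1/2)^(189/61.068) = 2380 × (1/2)^3.0949 ≈ 278.55 μCi.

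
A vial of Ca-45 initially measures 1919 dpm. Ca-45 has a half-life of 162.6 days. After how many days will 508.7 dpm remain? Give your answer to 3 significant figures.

Fraction remaining = 508.7/1919 ≈ 0.26509.
n = log₂(1919/508.7) = ln(3.7724)/ln 2 ≈ 1.9155 half-lives.
t = n × t½ = 1.9155 × 162.6 ≈ 311.46 days.

311 days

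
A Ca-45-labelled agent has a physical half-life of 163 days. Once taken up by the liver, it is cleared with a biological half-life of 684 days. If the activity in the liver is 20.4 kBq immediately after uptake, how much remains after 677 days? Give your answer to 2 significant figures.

1/t_eff = 1/t_phys + 1/t_biol = 1/163 + 1/684 = 0.007597 per day.
t_eff = 163 × 684 / (163 + 684) ≈ 131.63 days.
Remaining = 20.4 × (1/2)^(677/131.63) = 20.4 × (1/2)^5.1431 ≈ 0.57729 kBq.

0.58 kBq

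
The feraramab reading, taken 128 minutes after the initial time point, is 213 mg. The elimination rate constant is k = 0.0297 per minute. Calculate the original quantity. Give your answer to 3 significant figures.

9540 mg

t½ = ln 2 / k = 0.69315 / 0.0297 ≈ 23.338 minutes.
Number of half-lives elapsed: n = 128/23.338 ≈ 5.4845.
A₀ = A × 2^n = 213 × 2^5.4845 = 213 × 44.773 ≈ 9536.6 mg.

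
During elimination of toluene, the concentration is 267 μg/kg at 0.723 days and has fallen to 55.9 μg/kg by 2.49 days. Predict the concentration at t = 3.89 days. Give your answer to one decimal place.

Over Δt = 2.49 − 0.723 = 1.767 days, the level fell by a factor of 267/55.9 ≈ 4.7764.
n = log₂(4.7764) ≈ 2.2559 half-lives, so t½ = 1.767/2.2559 ≈ 0.78327 days.
From t = 2.49 to t = 3.89: 55.9 × (1/2)^((3.89−2.49)/0.78327) ≈ 16.194 μg/kg.

16.2 μg/kg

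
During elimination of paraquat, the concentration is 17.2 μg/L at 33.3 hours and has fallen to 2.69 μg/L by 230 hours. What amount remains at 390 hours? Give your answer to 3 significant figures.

0.595 μg/L

Over Δt = 230 − 33.3 = 196.7 hours, the level fell by a factor of 17.2/2.69 ≈ 6.3941.
n = log₂(6.3941) ≈ 2.6767 half-lives, so t½ = 196.7/2.6767 ≈ 73.485 hours.
From t = 230 to t = 390: 2.69 × (1/2)^((390−230)/73.485) ≈ 0.59473 μg/L.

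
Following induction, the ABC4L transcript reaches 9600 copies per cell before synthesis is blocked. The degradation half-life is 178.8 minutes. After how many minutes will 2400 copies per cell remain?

357.6 minutes

2400/9600 = 1/4, so 2 half-lives have elapsed.
t = 2 × 178.8 = 357.6 minutes.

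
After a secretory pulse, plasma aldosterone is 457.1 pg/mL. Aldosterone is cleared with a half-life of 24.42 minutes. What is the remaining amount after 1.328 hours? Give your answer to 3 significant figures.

47.6 pg/mL

Convert the elapsed time: 1.328 hours = 79.68 minutes.
Number of half-lives: n = 79.68/24.42 ≈ 3.2629.
Remaining = 457.1 × (1/2)^3.2629 = 457.1 × 0.10418 ≈ 47.619 pg/mL.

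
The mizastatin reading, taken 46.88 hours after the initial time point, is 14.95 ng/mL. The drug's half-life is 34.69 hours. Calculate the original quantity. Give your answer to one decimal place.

38.1 ng/mL

Number of half-lives elapsed: n = 46.88/34.69 ≈ 1.3514.
A₀ = A × 2^n = 14.95 × 2^1.3514 = 14.95 × 2.5516 ≈ 38.146 ng/mL.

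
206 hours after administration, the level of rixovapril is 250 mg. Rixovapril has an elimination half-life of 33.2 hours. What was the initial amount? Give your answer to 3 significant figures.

18400 mg

Number of half-lives elapsed: n = 206/33.2 ≈ 6.2048.
A₀ = A × 2^n = 250 × 2^6.2048 = 250 × 73.763 ≈ 18441 mg.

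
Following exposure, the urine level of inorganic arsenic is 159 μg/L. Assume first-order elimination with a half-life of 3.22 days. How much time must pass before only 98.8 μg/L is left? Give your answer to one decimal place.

Fraction remaining = 98.8/159 ≈ 0.62138.
n = log₂(159/98.8) = ln(1.6093)/ln 2 ≈ 0.68644 half-lives.
t = n × t½ = 0.68644 × 3.22 ≈ 2.2103 days.

2.2 days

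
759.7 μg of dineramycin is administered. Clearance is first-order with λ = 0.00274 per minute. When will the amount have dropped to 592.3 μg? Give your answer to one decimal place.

t½ = ln 2 / λ = 0.69315 / 0.00274 ≈ 252.97 minutes.
Fraction remaining = 592.3/759.7 ≈ 0.77965.
n = log₂(759.7/592.3) = ln(1.2826)/ln 2 ≈ 0.3591 half-lives.
t = n × t½ = 0.3591 × 252.97 ≈ 90.843 minutes.

90.8 minutes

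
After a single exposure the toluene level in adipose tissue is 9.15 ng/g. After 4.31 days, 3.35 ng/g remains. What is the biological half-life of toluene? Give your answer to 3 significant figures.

2.97 days

A/A₀ = 3.35/9.15 ≈ 0.36612.
n = log₂(2.7313) ≈ 1.4496 half-lives elapsed in 4.31 days.
t½ = 4.31/1.4496 ≈ 2.9732 days.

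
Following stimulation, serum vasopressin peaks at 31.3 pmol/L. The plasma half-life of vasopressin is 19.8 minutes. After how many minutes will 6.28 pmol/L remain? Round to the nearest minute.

Fraction remaining = 6.28/31.3 ≈ 0.20064.
n = log₂(31.3/6.28) = ln(4.9841)/ln 2 ≈ 2.3173 half-lives.
t = n × t½ = 2.3173 × 19.8 ≈ 45.883 minutes.

46 minutes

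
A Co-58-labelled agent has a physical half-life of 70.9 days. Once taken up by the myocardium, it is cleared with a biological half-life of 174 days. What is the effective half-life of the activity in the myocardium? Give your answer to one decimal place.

1/t_eff = 1/t_phys + 1/t_biol = 1/70.9 + 1/174 = 0.019851 per day.
t_eff = 70.9 × 174 / (70.9 + 174) ≈ 50.374 days.

50.4 days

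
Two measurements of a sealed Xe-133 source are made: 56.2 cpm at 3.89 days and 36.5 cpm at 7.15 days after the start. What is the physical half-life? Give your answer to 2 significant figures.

5.2 days

Over Δt = 7.15 − 3.89 = 3.26 days, the level fell by a factor of 56.2/36.5 ≈ 1.5397.
n = log₂(1.5397) ≈ 0.62267 half-lives, so t½ = 3.26/0.62267 ≈ 5.2355 days.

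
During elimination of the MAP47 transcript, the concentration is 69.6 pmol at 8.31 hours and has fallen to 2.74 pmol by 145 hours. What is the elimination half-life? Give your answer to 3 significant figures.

29.3 hours

Over Δt = 145 − 8.31 = 136.69 hours, the level fell by a factor of 69.6/2.74 ≈ 25.401.
n = log₂(25.401) ≈ 4.6668 half-lives, so t½ = 136.69/4.6668 ≈ 29.29 hours.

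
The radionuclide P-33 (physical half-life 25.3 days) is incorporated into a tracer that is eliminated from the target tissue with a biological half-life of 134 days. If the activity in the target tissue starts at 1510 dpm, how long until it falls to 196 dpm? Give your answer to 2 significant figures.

63 days

1/t_eff = 1/t_phys + 1/t_biol = 1/25.3 + 1/134 = 0.046988 per day.
t_eff = 25.3 × 134 / (25.3 + 134) ≈ 21.282 days.
n = log₂(1510/196) ≈ 2.9456; t = 2.9456 × 21.282 ≈ 62.688 days.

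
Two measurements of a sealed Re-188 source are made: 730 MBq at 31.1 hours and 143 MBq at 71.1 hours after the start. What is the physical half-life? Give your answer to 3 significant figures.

17.0 hours

Over Δt = 71.1 − 31.1 = 40 hours, the level fell by a factor of 730/143 ≈ 5.1049.
n = log₂(5.1049) ≈ 2.3519 half-lives, so t½ = 40/2.3519 ≈ 17.008 hours.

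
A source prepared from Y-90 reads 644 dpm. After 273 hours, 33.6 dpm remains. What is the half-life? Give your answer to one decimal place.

A/A₀ = 33.6/644 ≈ 0.052174.
n = log₂(19.167) ≈ 4.2605 half-lives elapsed in 273 hours.
t½ = 273/4.2605 ≈ 64.077 hours.

64.1 hours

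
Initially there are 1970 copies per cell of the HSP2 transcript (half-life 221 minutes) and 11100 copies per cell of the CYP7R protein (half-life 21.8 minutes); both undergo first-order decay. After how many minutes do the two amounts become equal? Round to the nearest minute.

60 minutes

Set 1970·(1/2)^(t/221) = 11100·(1/2)^(t/21.8).
Taking log₂: log₂(1970/11100) = t·(1/221 − 1/21.8).
log₂(0.17748) = -2.4943; 1/221 − 1/21.8 = -0.041347.
t = -2.4943 / -0.041347 ≈ 60.326 minutes.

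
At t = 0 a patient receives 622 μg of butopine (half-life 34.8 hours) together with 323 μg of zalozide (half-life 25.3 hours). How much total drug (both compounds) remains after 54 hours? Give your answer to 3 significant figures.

butopine: 622 × (1/2)^(54/34.8) = 622 × (1/2)^1.5517 ≈ 212.17 μg.
zalozide: 323 × (1/2)^(54/25.3) = 323 × (1/2)^2.1344 ≈ 73.568 μg.
Total = 212.17 + 73.568 ≈ 285.73 μg.

286 μg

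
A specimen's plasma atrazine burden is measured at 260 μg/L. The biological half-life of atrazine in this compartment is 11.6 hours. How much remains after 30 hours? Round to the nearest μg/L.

43 μg/L

Number of half-lives: n = 30/11.6 ≈ 2.5862.
Remaining = 260 × (1/2)^2.5862 = 260 × 0.16652 ≈ 43.296 μg/L.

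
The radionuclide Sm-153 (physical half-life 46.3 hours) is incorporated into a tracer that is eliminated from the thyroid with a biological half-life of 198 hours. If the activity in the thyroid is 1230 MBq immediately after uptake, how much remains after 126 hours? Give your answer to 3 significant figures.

120 MBq

1/t_eff = 1/t_phys + 1/t_biol = 1/46.3 + 1/198 = 0.026649 per hour.
t_eff = 46.3 × 198 / (46.3 + 198) ≈ 37.525 hours.
Remaining = 1230 × (1/2)^(126/37.525) = 1230 × (1/2)^3.3577 ≈ 119.98 MBq.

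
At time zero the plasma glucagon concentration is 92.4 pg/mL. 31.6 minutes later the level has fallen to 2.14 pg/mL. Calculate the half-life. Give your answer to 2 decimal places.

5.82 minutes

A/A₀ = 2.14/92.4 ≈ 0.02316.
n = log₂(43.178) ≈ 5.4322 half-lives elapsed in 31.6 minutes.
t½ = 31.6/5.4322 ≈ 5.8172 minutes.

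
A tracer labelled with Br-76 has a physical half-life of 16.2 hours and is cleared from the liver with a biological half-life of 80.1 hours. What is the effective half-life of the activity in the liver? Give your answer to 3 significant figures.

13.5 hours

1/t_eff = 1/t_phys + 1/t_biol = 1/16.2 + 1/80.1 = 0.074213 per hour.
t_eff = 16.2 × 80.1 / (16.2 + 80.1) ≈ 13.475 hours.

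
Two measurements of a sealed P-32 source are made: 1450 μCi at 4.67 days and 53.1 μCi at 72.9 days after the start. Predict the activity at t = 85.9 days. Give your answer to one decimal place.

28.3 μCi

Over Δt = 72.9 − 4.67 = 68.23 days, the level fell by a factor of 1450/53.1 ≈ 27.307.
n = log₂(27.307) ≈ 4.7712 half-lives, so t½ = 68.23/4.7712 ≈ 14.3 days.
From t = 72.9 to t = 85.9: 53.1 × (1/2)^((85.9−72.9)/14.3) ≈ 28.277 μCi.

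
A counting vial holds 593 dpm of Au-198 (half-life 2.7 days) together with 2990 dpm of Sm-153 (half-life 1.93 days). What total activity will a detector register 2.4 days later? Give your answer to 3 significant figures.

Au-198: 593 × (1/2)^(2.4/2.7) = 593 × (1/2)^0.88889 ≈ 320.24 dpm.
Sm-153: 2990 × (1/2)^(2.4/1.93) = 2990 × (1/2)^1.2435 ≈ 1262.8 dpm.
Total = 320.24 + 1262.8 ≈ 1583 dpm.

1580 dpm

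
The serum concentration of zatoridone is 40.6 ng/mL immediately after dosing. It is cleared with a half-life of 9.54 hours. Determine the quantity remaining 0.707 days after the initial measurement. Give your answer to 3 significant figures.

11.8 ng/mL

Convert the elapsed time: 0.707 days = 16.968 hours.
Number of half-lives: n = 16.968/9.54 ≈ 1.7786.
Remaining = 40.6 × (1/2)^1.7786 = 40.6 × 0.29146 ≈ 11.833 ng/mL.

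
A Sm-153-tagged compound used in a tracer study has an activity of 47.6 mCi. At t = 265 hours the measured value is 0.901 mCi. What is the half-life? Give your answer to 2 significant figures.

A/A₀ = 0.901/47.6 ≈ 0.018929.
n = log₂(52.83) ≈ 5.7233 half-lives elapsed in 265 hours.
t½ = 265/5.7233 ≈ 46.302 hours.

46 hours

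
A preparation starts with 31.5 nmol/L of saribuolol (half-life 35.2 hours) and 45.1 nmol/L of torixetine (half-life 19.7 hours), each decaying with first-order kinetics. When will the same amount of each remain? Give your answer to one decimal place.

23.2 hours

Set 31.5·(1/2)^(t/35.2) = 45.1·(1/2)^(t/19.7).
Taking log₂: log₂(31.5/45.1) = t·(1/35.2 − 1/19.7).
log₂(0.69845) = -0.51778; 1/35.2 − 1/19.7 = -0.022352.
t = -0.51778 / -0.022352 ≈ 23.164 hours.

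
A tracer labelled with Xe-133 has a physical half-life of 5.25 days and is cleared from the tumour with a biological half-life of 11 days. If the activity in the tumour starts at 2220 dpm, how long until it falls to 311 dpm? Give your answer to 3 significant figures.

1/t_eff = 1/t_phys + 1/t_biol = 1/5.25 + 1/11 = 0.28139 per day.
t_eff = 5.25 × 11 / (5.25 + 11) ≈ 3.5538 days.
n = log₂(2220/311) ≈ 2.8356; t = 2.8356 × 3.5538 ≈ 10.077 days.

10.1 days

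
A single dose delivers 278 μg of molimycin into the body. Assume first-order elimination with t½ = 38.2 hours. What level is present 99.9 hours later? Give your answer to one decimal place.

Number of half-lives: n = 99.9/38.2 ≈ 2.6152.
Remaining = 278 × (1/2)^2.6152 = 278 × 0.16321 ≈ 45.373 μg.

45.4 μg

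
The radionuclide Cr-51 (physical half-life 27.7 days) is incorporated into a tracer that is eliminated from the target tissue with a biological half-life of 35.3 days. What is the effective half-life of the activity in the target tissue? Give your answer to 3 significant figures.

15.5 days

1/t_eff = 1/t_phys + 1/t_biol = 1/27.7 + 1/35.3 = 0.06443 per day.
t_eff = 27.7 × 35.3 / (27.7 + 35.3) ≈ 15.521 days.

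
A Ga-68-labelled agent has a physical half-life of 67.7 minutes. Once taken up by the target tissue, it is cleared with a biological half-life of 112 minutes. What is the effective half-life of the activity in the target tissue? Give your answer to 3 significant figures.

1/t_eff = 1/t_phys + 1/t_biol = 1/67.7 + 1/112 = 0.0237 per minute.
t_eff = 67.7 × 112 / (67.7 + 112) ≈ 42.195 minutes.

42.2 minutes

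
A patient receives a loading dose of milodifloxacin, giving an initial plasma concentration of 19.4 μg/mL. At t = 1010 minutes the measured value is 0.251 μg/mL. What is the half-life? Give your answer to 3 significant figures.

161 minutes

A/A₀ = 0.251/19.4 ≈ 0.012938.
n = log₂(77.291) ≈ 6.2722 half-lives elapsed in 1010 minutes.
t½ = 1010/6.2722 ≈ 161.03 minutes.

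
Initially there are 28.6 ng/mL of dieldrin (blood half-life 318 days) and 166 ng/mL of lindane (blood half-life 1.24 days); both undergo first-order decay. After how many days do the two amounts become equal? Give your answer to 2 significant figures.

3.2 days

Set 28.6·(1/2)^(t/318) = 166·(1/2)^(t/1.24).
Taking log₂: log₂(28.6/166) = t·(1/318 − 1/1.24).
log₂(0.17229) = -2.5371; 1/318 − 1/1.24 = -0.80331.
t = -2.5371 / -0.80331 ≈ 3.1583 days.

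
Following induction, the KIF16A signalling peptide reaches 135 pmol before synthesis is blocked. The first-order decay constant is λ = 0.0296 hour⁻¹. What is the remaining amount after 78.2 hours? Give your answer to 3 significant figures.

13.3 pmol

t½ = ln 2 / λ = 0.69315 / 0.0296 ≈ 23.417 hours.
Number of half-lives: n = 78.2/23.417 ≈ 3.3394.
Remaining = 135 × (1/2)^3.3394 = 135 × 0.098794 ≈ 13.337 pmol.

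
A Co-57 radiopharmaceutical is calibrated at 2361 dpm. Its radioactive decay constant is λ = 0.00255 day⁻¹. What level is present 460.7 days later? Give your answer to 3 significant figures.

t½ = ln 2 / λ = 0.69315 / 0.00255 ≈ 271.82 days.
Number of half-lives: n = 460.7/271.82 ≈ 1.6949.
Remaining = 2361 × (1/2)^1.6949 = 2361 × 0.30889 ≈ 729.28 dpm.

729 dpm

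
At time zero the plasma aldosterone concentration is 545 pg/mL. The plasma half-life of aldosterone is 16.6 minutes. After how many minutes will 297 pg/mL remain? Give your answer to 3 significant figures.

Fraction remaining = 297/545 ≈ 0.54495.
n = log₂(545/297) = ln(1.835)/ln 2 ≈ 0.87579 half-lives.
t = n × t½ = 0.87579 × 16.6 ≈ 14.538 minutes.

14.5 minutes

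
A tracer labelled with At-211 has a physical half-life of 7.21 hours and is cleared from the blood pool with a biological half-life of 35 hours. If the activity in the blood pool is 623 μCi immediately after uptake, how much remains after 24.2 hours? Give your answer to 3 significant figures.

37.7 μCi

1/t_eff = 1/t_phys + 1/t_biol = 1/7.21 + 1/35 = 0.16727 per hour.
t_eff = 7.21 × 35 / (7.21 + 35) ≈ 5.9784 hours.
Remaining = 623 × (1/2)^(24.2/5.9784) = 623 × (1/2)^4.0479 ≈ 37.667 μCi.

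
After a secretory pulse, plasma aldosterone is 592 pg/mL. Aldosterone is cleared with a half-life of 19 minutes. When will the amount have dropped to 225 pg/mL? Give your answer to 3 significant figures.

26.5 minutes

Fraction remaining = 225/592 ≈ 0.38007.
n = log₂(592/225) = ln(2.6311)/ln 2 ≈ 1.3957 half-lives.
t = n × t½ = 1.3957 × 19 ≈ 26.518 minutes.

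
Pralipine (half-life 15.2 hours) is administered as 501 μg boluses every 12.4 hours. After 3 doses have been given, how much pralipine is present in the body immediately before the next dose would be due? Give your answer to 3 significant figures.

The 3 doses were given 37.2, 24.8, 12.4 hours ago.
Total = 501·(1/2)^(37.2/15.2) + 501·(1/2)^(24.8/15.2) + 501·(1/2)^(12.4/15.2)
      = 91.856 + 161.69 + 284.62 ≈ 538.16 μg.

538 μg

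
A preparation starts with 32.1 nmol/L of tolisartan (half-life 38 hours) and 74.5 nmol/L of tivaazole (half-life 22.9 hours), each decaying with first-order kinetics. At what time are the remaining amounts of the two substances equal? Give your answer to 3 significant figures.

Set 32.1·(1/2)^(t/38) = 74.5·(1/2)^(t/22.9).
Taking log₂: log₂(32.1/74.5) = t·(1/38 − 1/22.9).
log₂(0.43087) = -1.2147; 1/38 − 1/22.9 = -0.017352.
t = -1.2147 / -0.017352 ≈ 70 hours.

70.0 hours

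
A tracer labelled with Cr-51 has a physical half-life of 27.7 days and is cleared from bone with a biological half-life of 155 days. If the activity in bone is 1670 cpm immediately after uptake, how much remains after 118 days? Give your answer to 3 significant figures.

1/t_eff = 1/t_phys + 1/t_biol = 1/27.7 + 1/155 = 0.042553 per day.
t_eff = 27.7 × 155 / (27.7 + 155) ≈ 23.5 days.
Remaining = 1670 × (1/2)^(118/23.5) = 1670 × (1/2)^5.0212 ≈ 51.426 cpm.

51.4 cpm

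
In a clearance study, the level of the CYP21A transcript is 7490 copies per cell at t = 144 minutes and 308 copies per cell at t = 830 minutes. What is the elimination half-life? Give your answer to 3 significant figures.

Over Δt = 830 − 144 = 686 minutes, the level fell by a factor of 7490/308 ≈ 24.318.
n = log₂(24.318) ≈ 4.604 half-lives, so t½ = 686/4.604 ≈ 149 minutes.

149 minutes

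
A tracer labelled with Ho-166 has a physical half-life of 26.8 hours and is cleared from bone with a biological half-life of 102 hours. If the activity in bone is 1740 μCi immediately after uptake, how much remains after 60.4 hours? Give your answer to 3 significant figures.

1/t_eff = 1/t_phys + 1/t_biol = 1/26.8 + 1/102 = 0.047117 per hour.
t_eff = 26.8 × 102 / (26.8 + 102) ≈ 21.224 hours.
Remaining = 1740 × (1/2)^(60.4/21.224) = 1740 × (1/2)^2.8459 ≈ 242.02 μCi.

242 μCi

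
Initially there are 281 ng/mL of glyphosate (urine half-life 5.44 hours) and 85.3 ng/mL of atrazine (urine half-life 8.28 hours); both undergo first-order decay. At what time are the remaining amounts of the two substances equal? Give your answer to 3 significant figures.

27.3 hours

Set 281·(1/2)^(t/5.44) = 85.3·(1/2)^(t/8.28).
Taking log₂: log₂(281/85.3) = t·(1/5.44 − 1/8.28).
log₂(3.2943) = 1.72; 1/5.44 − 1/8.28 = 0.063051.
t = 1.72 / 0.063051 ≈ 27.279 hours.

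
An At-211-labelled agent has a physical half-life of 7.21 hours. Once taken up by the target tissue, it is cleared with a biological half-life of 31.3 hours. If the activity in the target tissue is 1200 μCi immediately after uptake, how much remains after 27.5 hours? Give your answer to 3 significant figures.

1/t_eff = 1/t_phys + 1/t_biol = 1/7.21 + 1/31.3 = 0.17065 per hour.
t_eff = 7.21 × 31.3 / (7.21 + 31.3) ≈ 5.8601 hours.
Remaining = 1200 × (1/2)^(27.5/5.8601) = 1200 × (1/2)^4.6927 ≈ 46.401 μCi.

46.4 μCi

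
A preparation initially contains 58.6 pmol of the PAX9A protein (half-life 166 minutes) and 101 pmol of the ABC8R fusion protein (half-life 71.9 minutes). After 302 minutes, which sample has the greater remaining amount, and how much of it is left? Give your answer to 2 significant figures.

PAX9A protein, 17 pmol

PAX9A protein: 58.6 × (1/2)^1.8193 ≈ 16.605 pmol.
ABC8R fusion protein: 101 × (1/2)^4.2003 ≈ 5.4943 pmol.
PAX9A protein has more remaining, at ≈ 16.605 pmol.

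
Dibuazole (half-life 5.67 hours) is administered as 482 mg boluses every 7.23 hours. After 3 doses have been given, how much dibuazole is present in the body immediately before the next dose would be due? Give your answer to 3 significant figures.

315 mg

The 3 doses were given 21.69, 14.46, 7.23 hours ago.
Total = 482·(1/2)^(21.69/5.67) + 482·(1/2)^(14.46/5.67) + 482·(1/2)^(7.23/5.67)
      = 34.001 + 82.289 + 199.16 ≈ 315.45 mg.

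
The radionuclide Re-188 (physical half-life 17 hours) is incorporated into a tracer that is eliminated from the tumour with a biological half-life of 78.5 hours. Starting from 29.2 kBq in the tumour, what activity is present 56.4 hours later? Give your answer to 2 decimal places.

1.78 kBq

1/t_eff = 1/t_phys + 1/t_biol = 1/17 + 1/78.5 = 0.071562 per hour.
t_eff = 17 × 78.5 / (17 + 78.5) ≈ 13.974 hours.
Remaining = 29.2 × (1/2)^(56.4/13.974) = 29.2 × (1/2)^4.0361 ≈ 1.7799 kBq.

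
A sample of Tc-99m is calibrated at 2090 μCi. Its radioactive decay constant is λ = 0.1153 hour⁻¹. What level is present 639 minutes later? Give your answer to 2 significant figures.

t½ = ln 2 / λ = 0.69315 / 0.1153 ≈ 6.0117 hours.
Convert the elapsed time: 639 minutes = 10.65 hours.
Number of half-lives: n = 10.65/6.0117 ≈ 1.7716.
Remaining = 2090 × (1/2)^1.7716 = 2090 × 0.29289 ≈ 612.15 μCi.

610 μCi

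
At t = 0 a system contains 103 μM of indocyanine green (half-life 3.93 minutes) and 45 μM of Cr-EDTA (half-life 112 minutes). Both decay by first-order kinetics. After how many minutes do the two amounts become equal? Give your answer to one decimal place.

4.9 minutes

Set 103·(1/2)^(t/3.93) = 45·(1/2)^(t/112).
Taking log₂: log₂(103/45) = t·(1/3.93 − 1/112).
log₂(2.2889) = 1.1946; 1/3.93 − 1/112 = 0.24552.
t = 1.1946 / 0.24552 ≈ 4.8657 minutes.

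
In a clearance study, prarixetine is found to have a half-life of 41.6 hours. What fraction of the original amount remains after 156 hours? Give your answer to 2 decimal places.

0.07

n = 156/41.6 ≈ 3.75 half-lives.
Fraction remaining = (1/2)^3.75 ≈ 0.074325.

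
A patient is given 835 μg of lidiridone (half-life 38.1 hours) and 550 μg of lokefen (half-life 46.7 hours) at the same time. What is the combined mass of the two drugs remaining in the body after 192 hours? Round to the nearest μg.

57 μg

lidiridone: 835 × (1/2)^(192/38.1) = 835 × (1/2)^5.0394 ≈ 25.391 μg.
lokefen: 550 × (1/2)^(192/46.7) = 550 × (1/2)^4.1113 ≈ 31.822 μg.
Total = 25.391 + 31.822 ≈ 57.213 μg.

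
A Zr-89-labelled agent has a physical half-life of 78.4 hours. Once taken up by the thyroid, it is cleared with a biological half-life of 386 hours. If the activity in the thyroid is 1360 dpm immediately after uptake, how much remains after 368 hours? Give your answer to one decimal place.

27.1 dpm

1/t_eff = 1/t_phys + 1/t_biol = 1/78.4 + 1/386 = 0.015346 per hour.
t_eff = 78.4 × 386 / (78.4 + 386) ≈ 65.165 hours.
Remaining = 1360 × (1/2)^(368/65.165) = 1360 × (1/2)^5.6472 ≈ 27.136 dpm.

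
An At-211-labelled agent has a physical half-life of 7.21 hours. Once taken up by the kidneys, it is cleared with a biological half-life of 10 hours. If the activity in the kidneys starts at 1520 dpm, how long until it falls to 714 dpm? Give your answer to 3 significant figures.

1/t_eff = 1/t_phys + 1/t_biol = 1/7.21 + 1/10 = 0.2387 per hour.
t_eff = 7.21 × 10 / (7.21 + 10) ≈ 4.1894 hours.
n = log₂(1520/714) ≈ 1.0901; t = 1.0901 × 4.1894 ≈ 4.5668 hours.

4.57 hours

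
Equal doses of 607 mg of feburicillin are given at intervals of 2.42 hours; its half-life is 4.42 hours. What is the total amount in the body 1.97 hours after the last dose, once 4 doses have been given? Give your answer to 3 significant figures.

The 4 doses were given 9.23, 6.81, 4.39, 1.97 hours ago.
Total = 607·(1/2)^(9.23/4.42) + 607·(1/2)^(6.81/4.42) + 607·(1/2)^(4.39/4.42) + 607·(1/2)^(1.97/4.42)
      = 142.75 + 208.63 + 304.93 + 445.68 ≈ 1102 mg.

1100 mg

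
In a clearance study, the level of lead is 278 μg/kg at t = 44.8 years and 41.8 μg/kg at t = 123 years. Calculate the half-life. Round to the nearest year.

Over Δt = 123 − 44.8 = 78.2 years, the level fell by a factor of 278/41.8 ≈ 6.6507.
n = log₂(6.6507) ≈ 2.7335 half-lives, so t½ = 78.2/2.7335 ≈ 28.608 years.

29 years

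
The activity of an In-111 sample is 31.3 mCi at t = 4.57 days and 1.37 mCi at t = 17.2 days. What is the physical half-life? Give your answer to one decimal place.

Over Δt = 17.2 − 4.57 = 12.63 days, the level fell by a factor of 31.3/1.37 ≈ 22.847.
n = log₂(22.847) ≈ 4.5139 half-lives, so t½ = 12.63/4.5139 ≈ 2.798 days.

2.8 days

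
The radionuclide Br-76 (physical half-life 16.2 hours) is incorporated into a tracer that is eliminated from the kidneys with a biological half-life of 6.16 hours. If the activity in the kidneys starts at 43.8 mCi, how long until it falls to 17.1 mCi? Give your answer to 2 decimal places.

6.06 hours

1/t_eff = 1/t_phys + 1/t_biol = 1/16.2 + 1/6.16 = 0.22407 per hour.
t_eff = 16.2 × 6.16 / (16.2 + 6.16) ≈ 4.463 hours.
n = log₂(43.8/17.1) ≈ 1.3569; t = 1.3569 × 4.463 ≈ 6.056 hours.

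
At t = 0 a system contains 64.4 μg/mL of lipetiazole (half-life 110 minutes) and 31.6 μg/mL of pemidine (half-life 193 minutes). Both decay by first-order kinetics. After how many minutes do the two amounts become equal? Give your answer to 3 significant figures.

263 minutes

Set 64.4·(1/2)^(t/110) = 31.6·(1/2)^(t/193).
Taking log₂: log₂(64.4/31.6) = t·(1/110 − 1/193).
log₂(2.038) = 1.0271; 1/110 − 1/193 = 0.0039096.
t = 1.0271 / 0.0039096 ≈ 262.72 minutes.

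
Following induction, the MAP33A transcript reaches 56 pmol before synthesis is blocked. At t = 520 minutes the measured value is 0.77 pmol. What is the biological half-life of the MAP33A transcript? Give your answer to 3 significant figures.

A/A₀ = 0.77/56 ≈ 0.01375.
n = log₂(72.727) ≈ 6.1844 half-lives elapsed in 520 minutes.
t½ = 520/6.1844 ≈ 84.082 minutes.

84.1 minutes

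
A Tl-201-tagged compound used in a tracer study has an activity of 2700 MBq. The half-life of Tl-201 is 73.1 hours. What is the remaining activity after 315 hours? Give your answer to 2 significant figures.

140 MBq

Number of half-lives: n = 315/73.1 ≈ 4.3092.
Remaining = 2700 × (1/2)^4.3092 = 2700 × 0.050444 ≈ 136.2 MBq.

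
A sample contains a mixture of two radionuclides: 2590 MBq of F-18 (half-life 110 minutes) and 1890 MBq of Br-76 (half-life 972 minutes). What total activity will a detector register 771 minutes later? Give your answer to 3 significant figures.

1110 MBq

F-18: 2590 × (1/2)^(771/110) = 2590 × (1/2)^7.0091 ≈ 20.107 MBq.
Br-76: 1890 × (1/2)^(771/972) = 1890 × (1/2)^0.79321 ≈ 1090.6 MBq.
Total = 20.107 + 1090.6 ≈ 1110.7 MBq.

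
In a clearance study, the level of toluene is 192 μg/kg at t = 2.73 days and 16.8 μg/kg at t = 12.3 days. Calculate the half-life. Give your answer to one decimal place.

2.7 days

Over Δt = 12.3 − 2.73 = 9.57 days, the level fell by a factor of 192/16.8 ≈ 11.429.
n = log₂(11.429) ≈ 3.5146 half-lives, so t½ = 9.57/3.5146 ≈ 2.7229 days.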